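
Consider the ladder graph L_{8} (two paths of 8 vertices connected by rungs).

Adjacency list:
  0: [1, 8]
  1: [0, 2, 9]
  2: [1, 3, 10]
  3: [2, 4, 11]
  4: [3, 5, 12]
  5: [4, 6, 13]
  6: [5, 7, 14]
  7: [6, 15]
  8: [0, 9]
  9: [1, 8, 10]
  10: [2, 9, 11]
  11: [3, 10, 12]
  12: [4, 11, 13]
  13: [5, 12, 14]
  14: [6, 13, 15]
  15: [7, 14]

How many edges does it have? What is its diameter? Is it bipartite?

Ladder graph L_{8}: 8 rungs + 2 * (8-1) path edges = 8 + 14 = 22 edges.
Diameter = 8.
Ladder graphs are bipartite (alternating coloring along each path).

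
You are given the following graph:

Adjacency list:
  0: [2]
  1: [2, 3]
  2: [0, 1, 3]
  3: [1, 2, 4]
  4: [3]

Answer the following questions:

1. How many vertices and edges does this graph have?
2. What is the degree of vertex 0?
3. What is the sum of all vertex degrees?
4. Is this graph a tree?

Count: 5 vertices, 5 edges.
Vertex 0 has neighbors [2], degree = 1.
Handshaking lemma: 2 * 5 = 10.
A tree on 5 vertices has 4 edges. This graph has 5 edges (1 extra). Not a tree.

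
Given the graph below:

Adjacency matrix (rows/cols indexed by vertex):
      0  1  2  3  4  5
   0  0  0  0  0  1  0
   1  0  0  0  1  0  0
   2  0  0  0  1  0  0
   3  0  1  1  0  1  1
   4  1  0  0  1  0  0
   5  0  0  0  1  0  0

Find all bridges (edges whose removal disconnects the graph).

A bridge is an edge whose removal increases the number of connected components.
Bridges found: (0,4), (1,3), (2,3), (3,4), (3,5)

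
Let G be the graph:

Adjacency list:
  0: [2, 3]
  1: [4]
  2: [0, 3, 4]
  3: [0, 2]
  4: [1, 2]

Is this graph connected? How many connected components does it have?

Checking connectivity: the graph has 1 connected component(s).
All vertices are reachable from each other. The graph IS connected.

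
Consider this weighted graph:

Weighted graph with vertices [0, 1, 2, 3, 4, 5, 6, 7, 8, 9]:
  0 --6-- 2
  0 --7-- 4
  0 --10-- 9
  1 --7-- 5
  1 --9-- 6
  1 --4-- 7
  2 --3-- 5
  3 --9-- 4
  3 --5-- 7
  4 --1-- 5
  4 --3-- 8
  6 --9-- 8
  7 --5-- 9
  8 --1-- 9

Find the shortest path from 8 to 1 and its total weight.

Using Dijkstra's algorithm from vertex 8:
Shortest path: 8 -> 9 -> 7 -> 1
Total weight: 1 + 5 + 4 = 10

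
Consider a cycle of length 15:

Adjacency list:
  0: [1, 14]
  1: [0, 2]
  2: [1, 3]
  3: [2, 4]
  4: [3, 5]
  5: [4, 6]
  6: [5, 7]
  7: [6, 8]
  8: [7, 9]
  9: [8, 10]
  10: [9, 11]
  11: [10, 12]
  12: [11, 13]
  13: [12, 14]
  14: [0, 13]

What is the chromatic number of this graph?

This is an odd cycle (C_15). Odd cycles are not bipartite (any 2-coloring forces two adjacent vertices to match), and 3 colors suffice.
Chromatic number = 3.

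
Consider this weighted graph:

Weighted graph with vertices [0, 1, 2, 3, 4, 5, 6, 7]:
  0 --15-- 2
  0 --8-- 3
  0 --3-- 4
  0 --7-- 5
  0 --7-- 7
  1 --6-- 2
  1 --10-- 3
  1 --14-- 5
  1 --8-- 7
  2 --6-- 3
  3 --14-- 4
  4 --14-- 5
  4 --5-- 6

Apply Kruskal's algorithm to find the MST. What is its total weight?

Applying Kruskal's algorithm (sort edges by weight, add if no cycle):
  Add (0,4) w=3
  Add (4,6) w=5
  Add (1,2) w=6
  Add (2,3) w=6
  Add (0,5) w=7
  Add (0,7) w=7
  Add (0,3) w=8
  Skip (1,7) w=8 (creates cycle)
  Skip (1,3) w=10 (creates cycle)
  Skip (1,5) w=14 (creates cycle)
  Skip (3,4) w=14 (creates cycle)
  Skip (4,5) w=14 (creates cycle)
  Skip (0,2) w=15 (creates cycle)
MST weight = 42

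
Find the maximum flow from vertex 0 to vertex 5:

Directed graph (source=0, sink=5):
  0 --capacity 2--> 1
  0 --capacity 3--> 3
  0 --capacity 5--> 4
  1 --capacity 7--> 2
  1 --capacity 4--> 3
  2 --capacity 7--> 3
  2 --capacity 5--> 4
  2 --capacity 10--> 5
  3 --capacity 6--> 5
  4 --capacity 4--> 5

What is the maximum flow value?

Computing max flow:
  Flow on (0->1): 2/2
  Flow on (0->3): 3/3
  Flow on (0->4): 4/5
  Flow on (1->2): 2/7
  Flow on (2->5): 2/10
  Flow on (3->5): 3/6
  Flow on (4->5): 4/4
Maximum flow = 9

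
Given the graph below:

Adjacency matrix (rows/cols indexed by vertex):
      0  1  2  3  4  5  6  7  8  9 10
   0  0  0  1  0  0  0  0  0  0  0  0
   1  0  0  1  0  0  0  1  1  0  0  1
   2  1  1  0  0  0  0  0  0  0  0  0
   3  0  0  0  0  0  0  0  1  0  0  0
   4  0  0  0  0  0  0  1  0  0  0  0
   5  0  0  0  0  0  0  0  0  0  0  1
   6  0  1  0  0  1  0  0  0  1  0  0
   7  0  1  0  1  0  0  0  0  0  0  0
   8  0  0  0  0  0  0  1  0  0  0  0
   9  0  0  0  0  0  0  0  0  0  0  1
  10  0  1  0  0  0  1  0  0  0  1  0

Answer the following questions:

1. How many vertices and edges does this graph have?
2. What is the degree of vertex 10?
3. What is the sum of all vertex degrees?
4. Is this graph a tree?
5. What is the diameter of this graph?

Count: 11 vertices, 10 edges.
Vertex 10 has neighbors [1, 5, 9], degree = 3.
Handshaking lemma: 2 * 10 = 20.
A graph is a tree iff it is connected and has exactly n-1 edges. This graph is connected (all 11 vertices in one component) and has 11-1 = 10 edges. It is a tree.
Diameter (longest shortest path) = 4.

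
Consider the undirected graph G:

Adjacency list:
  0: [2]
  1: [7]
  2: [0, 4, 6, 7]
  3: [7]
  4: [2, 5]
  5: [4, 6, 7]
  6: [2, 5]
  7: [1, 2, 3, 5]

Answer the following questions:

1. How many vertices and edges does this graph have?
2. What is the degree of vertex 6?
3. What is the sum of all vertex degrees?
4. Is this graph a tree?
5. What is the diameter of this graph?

Count: 8 vertices, 9 edges.
Vertex 6 has neighbors [2, 5], degree = 2.
Handshaking lemma: 2 * 9 = 18.
A tree on 8 vertices has 7 edges. This graph has 9 edges (2 extra). Not a tree.
Diameter (longest shortest path) = 3.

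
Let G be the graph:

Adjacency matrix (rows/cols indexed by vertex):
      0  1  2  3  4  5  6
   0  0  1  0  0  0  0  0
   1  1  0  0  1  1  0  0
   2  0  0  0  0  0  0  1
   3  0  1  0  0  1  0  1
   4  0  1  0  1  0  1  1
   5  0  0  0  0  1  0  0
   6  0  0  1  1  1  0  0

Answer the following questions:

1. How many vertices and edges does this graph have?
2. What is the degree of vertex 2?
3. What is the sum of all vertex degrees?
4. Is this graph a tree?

Count: 7 vertices, 8 edges.
Vertex 2 has neighbors [6], degree = 1.
Handshaking lemma: 2 * 8 = 16.
A tree on 7 vertices has 6 edges. This graph has 8 edges (2 extra). Not a tree.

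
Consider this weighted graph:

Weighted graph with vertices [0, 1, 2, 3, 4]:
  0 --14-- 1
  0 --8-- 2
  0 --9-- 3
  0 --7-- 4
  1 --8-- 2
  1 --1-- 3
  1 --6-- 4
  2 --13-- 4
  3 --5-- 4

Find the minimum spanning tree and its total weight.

Applying Kruskal's algorithm (sort edges by weight, add if no cycle):
  Add (1,3) w=1
  Add (3,4) w=5
  Skip (1,4) w=6 (creates cycle)
  Add (0,4) w=7
  Add (0,2) w=8
  Skip (1,2) w=8 (creates cycle)
  Skip (0,3) w=9 (creates cycle)
  Skip (2,4) w=13 (creates cycle)
  Skip (0,1) w=14 (creates cycle)
MST weight = 21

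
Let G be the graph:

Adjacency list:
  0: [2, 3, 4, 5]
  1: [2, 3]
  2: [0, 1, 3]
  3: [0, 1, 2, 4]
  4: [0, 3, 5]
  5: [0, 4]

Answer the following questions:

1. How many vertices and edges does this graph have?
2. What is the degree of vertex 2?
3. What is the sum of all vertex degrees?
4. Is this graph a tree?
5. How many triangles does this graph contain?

Count: 6 vertices, 9 edges.
Vertex 2 has neighbors [0, 1, 3], degree = 3.
Handshaking lemma: 2 * 9 = 18.
A tree on 6 vertices has 5 edges. This graph has 9 edges (4 extra). Not a tree.
Number of triangles = 4.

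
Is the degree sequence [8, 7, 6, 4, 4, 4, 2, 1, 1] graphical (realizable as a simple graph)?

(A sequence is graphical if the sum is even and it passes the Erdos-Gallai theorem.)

Sum of degrees = 37. Sum is odd, so the sequence is NOT graphical.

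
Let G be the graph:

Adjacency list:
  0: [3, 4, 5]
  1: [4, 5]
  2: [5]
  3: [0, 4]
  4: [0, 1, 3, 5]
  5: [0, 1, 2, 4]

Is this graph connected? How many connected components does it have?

Checking connectivity: the graph has 1 connected component(s).
All vertices are reachable from each other. The graph IS connected.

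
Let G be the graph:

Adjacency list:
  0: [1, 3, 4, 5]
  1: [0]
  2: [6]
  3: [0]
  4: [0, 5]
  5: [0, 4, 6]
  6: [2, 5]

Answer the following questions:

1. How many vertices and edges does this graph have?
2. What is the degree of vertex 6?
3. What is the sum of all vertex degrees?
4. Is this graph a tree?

Count: 7 vertices, 7 edges.
Vertex 6 has neighbors [2, 5], degree = 2.
Handshaking lemma: 2 * 7 = 14.
A tree on 7 vertices has 6 edges. This graph has 7 edges (1 extra). Not a tree.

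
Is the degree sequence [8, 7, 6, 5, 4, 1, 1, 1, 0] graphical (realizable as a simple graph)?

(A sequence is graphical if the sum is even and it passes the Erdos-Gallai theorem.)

Sum of degrees = 33. Sum is odd, so the sequence is NOT graphical.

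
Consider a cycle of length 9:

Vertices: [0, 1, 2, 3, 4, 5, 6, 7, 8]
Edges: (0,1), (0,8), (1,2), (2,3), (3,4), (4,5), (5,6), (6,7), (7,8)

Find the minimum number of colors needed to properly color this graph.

This is an odd cycle (C_9). Odd cycles are not bipartite (any 2-coloring forces two adjacent vertices to match), and 3 colors suffice.
Chromatic number = 3.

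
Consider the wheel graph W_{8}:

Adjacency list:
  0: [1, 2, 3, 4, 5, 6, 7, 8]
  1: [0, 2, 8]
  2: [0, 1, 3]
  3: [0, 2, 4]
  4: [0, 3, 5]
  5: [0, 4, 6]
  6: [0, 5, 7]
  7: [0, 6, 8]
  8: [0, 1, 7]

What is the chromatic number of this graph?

W_{8} = C_{8} plus a hub adjacent to every cycle vertex.
The outer cycle needs 2 colors (even cycle); the hub is adjacent to all of them so needs a fresh color.
Chromatic number = 2 + 1 = 3.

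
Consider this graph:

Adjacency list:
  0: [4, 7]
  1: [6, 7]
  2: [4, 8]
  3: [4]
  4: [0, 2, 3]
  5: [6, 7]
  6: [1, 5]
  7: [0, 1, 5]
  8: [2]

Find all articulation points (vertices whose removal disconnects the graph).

An articulation point is a vertex whose removal disconnects the graph.
Articulation points: [0, 2, 4, 7]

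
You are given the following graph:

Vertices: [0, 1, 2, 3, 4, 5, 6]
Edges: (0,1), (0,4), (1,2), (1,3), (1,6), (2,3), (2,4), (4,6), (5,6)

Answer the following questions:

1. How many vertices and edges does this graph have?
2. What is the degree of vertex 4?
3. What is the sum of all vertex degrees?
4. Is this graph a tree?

Count: 7 vertices, 9 edges.
Vertex 4 has neighbors [0, 2, 6], degree = 3.
Handshaking lemma: 2 * 9 = 18.
A tree on 7 vertices has 6 edges. This graph has 9 edges (3 extra). Not a tree.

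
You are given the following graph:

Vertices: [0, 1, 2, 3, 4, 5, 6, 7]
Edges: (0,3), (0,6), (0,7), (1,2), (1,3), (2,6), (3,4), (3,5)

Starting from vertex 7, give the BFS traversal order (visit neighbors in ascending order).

BFS from vertex 7 (neighbors processed in ascending order):
Visit order: 7, 0, 3, 6, 1, 4, 5, 2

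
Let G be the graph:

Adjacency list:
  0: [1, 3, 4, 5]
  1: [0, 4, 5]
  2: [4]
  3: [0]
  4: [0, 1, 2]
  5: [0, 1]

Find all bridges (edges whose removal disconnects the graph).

A bridge is an edge whose removal increases the number of connected components.
Bridges found: (0,3), (2,4)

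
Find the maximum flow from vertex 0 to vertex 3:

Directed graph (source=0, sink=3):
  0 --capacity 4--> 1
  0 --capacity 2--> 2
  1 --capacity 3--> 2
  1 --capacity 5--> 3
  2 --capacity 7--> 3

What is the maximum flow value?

Computing max flow:
  Flow on (0->1): 4/4
  Flow on (0->2): 2/2
  Flow on (1->3): 4/5
  Flow on (2->3): 2/7
Maximum flow = 6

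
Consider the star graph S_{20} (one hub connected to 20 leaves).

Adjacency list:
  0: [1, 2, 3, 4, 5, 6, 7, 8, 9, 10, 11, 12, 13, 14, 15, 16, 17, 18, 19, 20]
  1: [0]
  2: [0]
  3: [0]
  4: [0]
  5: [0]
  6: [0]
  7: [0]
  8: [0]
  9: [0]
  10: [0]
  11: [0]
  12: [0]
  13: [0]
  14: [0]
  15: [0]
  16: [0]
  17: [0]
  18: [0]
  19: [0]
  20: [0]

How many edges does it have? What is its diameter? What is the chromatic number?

Star graph S_{20}: the hub connects to all 20 leaves.
Edges = 20.
Diameter = 2 (any leaf to hub is 1, leaf to leaf through hub is 2).
Star graphs are bipartite (hub vs leaves), so chromatic number = 2.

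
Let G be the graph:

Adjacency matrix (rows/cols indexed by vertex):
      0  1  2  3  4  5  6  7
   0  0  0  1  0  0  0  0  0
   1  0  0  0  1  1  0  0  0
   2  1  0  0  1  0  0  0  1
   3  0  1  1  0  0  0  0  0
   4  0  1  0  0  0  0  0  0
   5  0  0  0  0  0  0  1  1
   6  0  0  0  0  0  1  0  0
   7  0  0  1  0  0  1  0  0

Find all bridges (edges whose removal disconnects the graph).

A bridge is an edge whose removal increases the number of connected components.
Bridges found: (0,2), (1,3), (1,4), (2,3), (2,7), (5,6), (5,7)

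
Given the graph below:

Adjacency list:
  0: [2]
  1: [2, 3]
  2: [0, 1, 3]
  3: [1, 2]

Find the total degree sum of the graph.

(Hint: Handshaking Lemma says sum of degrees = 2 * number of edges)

Count edges: 4 edges.
By Handshaking Lemma: sum of degrees = 2 * 4 = 8.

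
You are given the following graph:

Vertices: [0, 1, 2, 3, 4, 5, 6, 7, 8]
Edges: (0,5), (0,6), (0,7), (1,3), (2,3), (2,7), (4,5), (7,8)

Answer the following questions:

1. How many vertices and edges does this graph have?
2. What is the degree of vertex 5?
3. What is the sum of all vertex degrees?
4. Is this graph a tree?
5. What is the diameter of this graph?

Count: 9 vertices, 8 edges.
Vertex 5 has neighbors [0, 4], degree = 2.
Handshaking lemma: 2 * 8 = 16.
A graph is a tree iff it is connected and has exactly n-1 edges. This graph is connected (all 9 vertices in one component) and has 9-1 = 8 edges. It is a tree.
Diameter (longest shortest path) = 6.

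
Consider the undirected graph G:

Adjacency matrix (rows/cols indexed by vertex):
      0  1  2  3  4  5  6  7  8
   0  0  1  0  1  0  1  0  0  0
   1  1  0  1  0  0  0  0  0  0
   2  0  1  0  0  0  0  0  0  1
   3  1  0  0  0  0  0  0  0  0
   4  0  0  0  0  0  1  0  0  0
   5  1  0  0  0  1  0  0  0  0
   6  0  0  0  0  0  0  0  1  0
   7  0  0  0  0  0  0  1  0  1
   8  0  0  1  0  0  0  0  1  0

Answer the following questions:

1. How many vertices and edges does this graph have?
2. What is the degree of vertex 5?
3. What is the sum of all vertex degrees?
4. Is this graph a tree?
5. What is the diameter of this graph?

Count: 9 vertices, 8 edges.
Vertex 5 has neighbors [0, 4], degree = 2.
Handshaking lemma: 2 * 8 = 16.
A graph is a tree iff it is connected and has exactly n-1 edges. This graph is connected (all 9 vertices in one component) and has 9-1 = 8 edges. It is a tree.
Diameter (longest shortest path) = 7.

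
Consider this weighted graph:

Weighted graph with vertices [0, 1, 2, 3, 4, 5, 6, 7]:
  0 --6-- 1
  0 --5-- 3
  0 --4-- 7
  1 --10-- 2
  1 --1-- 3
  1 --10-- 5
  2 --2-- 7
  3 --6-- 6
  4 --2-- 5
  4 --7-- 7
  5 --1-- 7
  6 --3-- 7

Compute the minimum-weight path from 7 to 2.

Using Dijkstra's algorithm from vertex 7:
Shortest path: 7 -> 2
Total weight: 2 = 2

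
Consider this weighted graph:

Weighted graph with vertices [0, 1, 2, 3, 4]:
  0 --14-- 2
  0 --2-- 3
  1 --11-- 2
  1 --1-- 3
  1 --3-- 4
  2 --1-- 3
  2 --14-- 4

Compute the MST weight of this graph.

Applying Kruskal's algorithm (sort edges by weight, add if no cycle):
  Add (1,3) w=1
  Add (2,3) w=1
  Add (0,3) w=2
  Add (1,4) w=3
  Skip (1,2) w=11 (creates cycle)
  Skip (0,2) w=14 (creates cycle)
  Skip (2,4) w=14 (creates cycle)
MST weight = 7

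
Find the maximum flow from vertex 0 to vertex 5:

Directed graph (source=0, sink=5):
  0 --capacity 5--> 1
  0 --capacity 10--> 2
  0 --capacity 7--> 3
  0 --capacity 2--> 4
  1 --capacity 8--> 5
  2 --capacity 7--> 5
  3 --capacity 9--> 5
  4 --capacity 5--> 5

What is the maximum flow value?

Computing max flow:
  Flow on (0->1): 5/5
  Flow on (0->2): 7/10
  Flow on (0->3): 7/7
  Flow on (0->4): 2/2
  Flow on (1->5): 5/8
  Flow on (2->5): 7/7
  Flow on (3->5): 7/9
  Flow on (4->5): 2/5
Maximum flow = 21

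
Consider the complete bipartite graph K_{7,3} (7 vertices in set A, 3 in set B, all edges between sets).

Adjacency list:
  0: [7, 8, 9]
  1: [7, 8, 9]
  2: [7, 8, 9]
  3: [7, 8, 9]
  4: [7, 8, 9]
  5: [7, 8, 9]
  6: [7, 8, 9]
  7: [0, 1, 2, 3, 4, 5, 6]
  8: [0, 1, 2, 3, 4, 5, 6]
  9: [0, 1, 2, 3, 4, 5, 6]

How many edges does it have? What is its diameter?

K_{7,3} has 7 * 3 = 21 edges.
Any vertex reaches any opposite-side vertex in 1 step; same-side vertices reach in 2 steps via any opposite-side vertex.
Diameter = 2.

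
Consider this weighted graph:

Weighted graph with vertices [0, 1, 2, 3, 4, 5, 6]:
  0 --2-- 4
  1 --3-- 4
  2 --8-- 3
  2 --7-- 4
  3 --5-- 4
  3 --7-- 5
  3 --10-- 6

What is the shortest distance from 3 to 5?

Using Dijkstra's algorithm from vertex 3:
Shortest path: 3 -> 5
Total weight: 7 = 7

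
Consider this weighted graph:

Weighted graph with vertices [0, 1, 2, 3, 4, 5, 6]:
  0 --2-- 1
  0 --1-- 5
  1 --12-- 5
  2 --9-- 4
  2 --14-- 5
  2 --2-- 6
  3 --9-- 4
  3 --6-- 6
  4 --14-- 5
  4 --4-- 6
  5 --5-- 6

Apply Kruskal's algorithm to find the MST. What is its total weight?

Applying Kruskal's algorithm (sort edges by weight, add if no cycle):
  Add (0,5) w=1
  Add (0,1) w=2
  Add (2,6) w=2
  Add (4,6) w=4
  Add (5,6) w=5
  Add (3,6) w=6
  Skip (2,4) w=9 (creates cycle)
  Skip (3,4) w=9 (creates cycle)
  Skip (1,5) w=12 (creates cycle)
  Skip (2,5) w=14 (creates cycle)
  Skip (4,5) w=14 (creates cycle)
MST weight = 20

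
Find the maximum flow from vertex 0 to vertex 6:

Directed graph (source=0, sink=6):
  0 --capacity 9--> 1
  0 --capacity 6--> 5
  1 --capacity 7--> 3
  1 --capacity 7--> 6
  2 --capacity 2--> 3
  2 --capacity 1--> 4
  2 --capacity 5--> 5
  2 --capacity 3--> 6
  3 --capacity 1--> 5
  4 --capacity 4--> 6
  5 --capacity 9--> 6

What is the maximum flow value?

Computing max flow:
  Flow on (0->1): 8/9
  Flow on (0->5): 6/6
  Flow on (1->3): 1/7
  Flow on (1->6): 7/7
  Flow on (3->5): 1/1
  Flow on (5->6): 7/9
Maximum flow = 14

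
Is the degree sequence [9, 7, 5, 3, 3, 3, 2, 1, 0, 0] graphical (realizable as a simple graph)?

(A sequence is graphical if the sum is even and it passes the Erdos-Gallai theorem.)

Sum of degrees = 33. Sum is odd, so the sequence is NOT graphical.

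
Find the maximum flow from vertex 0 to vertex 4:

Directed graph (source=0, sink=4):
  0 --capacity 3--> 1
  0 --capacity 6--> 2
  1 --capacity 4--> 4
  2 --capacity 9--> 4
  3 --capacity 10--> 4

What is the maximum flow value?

Computing max flow:
  Flow on (0->1): 3/3
  Flow on (0->2): 6/6
  Flow on (1->4): 3/4
  Flow on (2->4): 6/9
Maximum flow = 9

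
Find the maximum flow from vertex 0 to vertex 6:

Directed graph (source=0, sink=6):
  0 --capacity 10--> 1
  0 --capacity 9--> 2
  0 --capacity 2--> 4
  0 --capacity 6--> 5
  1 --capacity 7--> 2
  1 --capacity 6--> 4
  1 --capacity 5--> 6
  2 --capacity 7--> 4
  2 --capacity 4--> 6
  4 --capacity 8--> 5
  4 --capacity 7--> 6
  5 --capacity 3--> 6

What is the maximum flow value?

Computing max flow:
  Flow on (0->1): 7/10
  Flow on (0->2): 9/9
  Flow on (0->5): 3/6
  Flow on (1->2): 2/7
  Flow on (1->6): 5/5
  Flow on (2->4): 7/7
  Flow on (2->6): 4/4
  Flow on (4->6): 7/7
  Flow on (5->6): 3/3
Maximum flow = 19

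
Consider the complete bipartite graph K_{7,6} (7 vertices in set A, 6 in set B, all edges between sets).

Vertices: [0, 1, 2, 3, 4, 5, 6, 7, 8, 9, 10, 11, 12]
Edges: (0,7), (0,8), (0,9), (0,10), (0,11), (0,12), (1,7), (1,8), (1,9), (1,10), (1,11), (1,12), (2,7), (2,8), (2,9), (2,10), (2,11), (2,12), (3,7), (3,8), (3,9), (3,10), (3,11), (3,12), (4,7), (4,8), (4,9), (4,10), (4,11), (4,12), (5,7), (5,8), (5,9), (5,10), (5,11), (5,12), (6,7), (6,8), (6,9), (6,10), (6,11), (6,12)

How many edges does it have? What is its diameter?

K_{7,6} has 7 * 6 = 42 edges.
Any vertex reaches any opposite-side vertex in 1 step; same-side vertices reach in 2 steps via any opposite-side vertex.
Diameter = 2.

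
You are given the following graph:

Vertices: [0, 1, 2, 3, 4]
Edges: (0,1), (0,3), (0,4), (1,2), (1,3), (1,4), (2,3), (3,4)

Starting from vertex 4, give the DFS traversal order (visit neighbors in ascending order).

DFS from vertex 4 (neighbors processed in ascending order):
Visit order: 4, 0, 1, 2, 3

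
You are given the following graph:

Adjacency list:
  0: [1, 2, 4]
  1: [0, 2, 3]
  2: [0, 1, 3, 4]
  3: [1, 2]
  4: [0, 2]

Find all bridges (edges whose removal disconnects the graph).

No bridges found. The graph is 2-edge-connected (no single edge removal disconnects it).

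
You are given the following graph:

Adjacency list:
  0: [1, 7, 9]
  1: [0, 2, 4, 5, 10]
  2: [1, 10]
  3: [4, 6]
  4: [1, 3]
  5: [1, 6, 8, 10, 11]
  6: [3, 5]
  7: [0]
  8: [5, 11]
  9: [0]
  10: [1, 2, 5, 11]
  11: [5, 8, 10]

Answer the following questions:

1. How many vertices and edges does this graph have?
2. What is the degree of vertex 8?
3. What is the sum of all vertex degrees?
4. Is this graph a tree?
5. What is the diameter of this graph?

Count: 12 vertices, 16 edges.
Vertex 8 has neighbors [5, 11], degree = 2.
Handshaking lemma: 2 * 16 = 32.
A tree on 12 vertices has 11 edges. This graph has 16 edges (5 extra). Not a tree.
Diameter (longest shortest path) = 4.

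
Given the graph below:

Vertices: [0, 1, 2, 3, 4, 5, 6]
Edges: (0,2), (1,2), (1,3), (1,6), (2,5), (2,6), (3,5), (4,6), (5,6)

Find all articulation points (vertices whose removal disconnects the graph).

An articulation point is a vertex whose removal disconnects the graph.
Articulation points: [2, 6]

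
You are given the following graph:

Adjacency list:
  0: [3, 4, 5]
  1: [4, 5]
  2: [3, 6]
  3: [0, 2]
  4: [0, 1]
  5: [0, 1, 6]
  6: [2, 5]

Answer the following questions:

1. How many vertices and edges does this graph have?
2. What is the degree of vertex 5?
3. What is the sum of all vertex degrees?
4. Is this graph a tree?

Count: 7 vertices, 8 edges.
Vertex 5 has neighbors [0, 1, 6], degree = 3.
Handshaking lemma: 2 * 8 = 16.
A tree on 7 vertices has 6 edges. This graph has 8 edges (2 extra). Not a tree.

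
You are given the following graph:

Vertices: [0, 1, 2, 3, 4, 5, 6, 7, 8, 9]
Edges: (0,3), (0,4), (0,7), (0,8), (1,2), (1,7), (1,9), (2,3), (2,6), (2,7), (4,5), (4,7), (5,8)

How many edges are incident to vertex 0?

Vertex 0 has neighbors [3, 4, 7, 8], so deg(0) = 4.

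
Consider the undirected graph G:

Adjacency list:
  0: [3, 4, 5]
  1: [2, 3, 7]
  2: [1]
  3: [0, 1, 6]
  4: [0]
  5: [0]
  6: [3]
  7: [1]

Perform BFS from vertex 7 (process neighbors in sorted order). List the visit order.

BFS from vertex 7 (neighbors processed in ascending order):
Visit order: 7, 1, 2, 3, 0, 6, 4, 5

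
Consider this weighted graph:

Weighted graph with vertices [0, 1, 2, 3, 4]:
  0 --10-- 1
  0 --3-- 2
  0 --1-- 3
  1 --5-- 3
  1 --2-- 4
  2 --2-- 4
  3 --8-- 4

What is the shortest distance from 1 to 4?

Using Dijkstra's algorithm from vertex 1:
Shortest path: 1 -> 4
Total weight: 2 = 2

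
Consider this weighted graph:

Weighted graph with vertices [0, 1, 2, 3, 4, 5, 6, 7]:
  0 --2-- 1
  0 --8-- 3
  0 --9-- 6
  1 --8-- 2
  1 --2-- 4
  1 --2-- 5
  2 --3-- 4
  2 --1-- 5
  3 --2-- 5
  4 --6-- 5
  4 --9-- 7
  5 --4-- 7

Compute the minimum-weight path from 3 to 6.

Using Dijkstra's algorithm from vertex 3:
Shortest path: 3 -> 5 -> 1 -> 0 -> 6
Total weight: 2 + 2 + 2 + 9 = 15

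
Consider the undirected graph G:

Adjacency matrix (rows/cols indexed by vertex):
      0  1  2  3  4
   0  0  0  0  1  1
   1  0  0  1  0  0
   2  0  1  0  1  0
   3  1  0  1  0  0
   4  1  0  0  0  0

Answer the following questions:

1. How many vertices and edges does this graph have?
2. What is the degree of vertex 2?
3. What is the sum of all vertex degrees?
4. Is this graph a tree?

Count: 5 vertices, 4 edges.
Vertex 2 has neighbors [1, 3], degree = 2.
Handshaking lemma: 2 * 4 = 8.
A graph is a tree iff it is connected and has exactly n-1 edges. This graph is connected (all 5 vertices in one component) and has 5-1 = 4 edges. It is a tree.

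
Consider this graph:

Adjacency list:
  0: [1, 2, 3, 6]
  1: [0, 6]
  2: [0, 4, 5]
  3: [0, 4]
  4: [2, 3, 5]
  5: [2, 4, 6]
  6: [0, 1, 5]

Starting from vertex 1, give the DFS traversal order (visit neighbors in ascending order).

DFS from vertex 1 (neighbors processed in ascending order):
Visit order: 1, 0, 2, 4, 3, 5, 6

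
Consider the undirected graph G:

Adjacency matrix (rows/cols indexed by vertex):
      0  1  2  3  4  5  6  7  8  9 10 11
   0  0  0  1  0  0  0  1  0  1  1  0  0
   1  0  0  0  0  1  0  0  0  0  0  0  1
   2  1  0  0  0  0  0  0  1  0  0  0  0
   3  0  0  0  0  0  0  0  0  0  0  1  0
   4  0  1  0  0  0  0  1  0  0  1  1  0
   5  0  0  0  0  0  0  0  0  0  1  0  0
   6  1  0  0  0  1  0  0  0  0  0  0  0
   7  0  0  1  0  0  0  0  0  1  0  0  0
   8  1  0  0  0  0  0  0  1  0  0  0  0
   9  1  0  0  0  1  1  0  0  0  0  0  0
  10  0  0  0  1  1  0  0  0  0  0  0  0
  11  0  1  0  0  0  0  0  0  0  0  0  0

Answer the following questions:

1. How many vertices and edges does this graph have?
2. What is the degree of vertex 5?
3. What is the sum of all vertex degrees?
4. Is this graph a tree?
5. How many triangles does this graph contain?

Count: 12 vertices, 13 edges.
Vertex 5 has neighbors [9], degree = 1.
Handshaking lemma: 2 * 13 = 26.
A tree on 12 vertices has 11 edges. This graph has 13 edges (2 extra). Not a tree.
Number of triangles = 0.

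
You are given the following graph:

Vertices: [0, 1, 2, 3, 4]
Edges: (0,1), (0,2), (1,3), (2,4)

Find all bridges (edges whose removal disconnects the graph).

A bridge is an edge whose removal increases the number of connected components.
Bridges found: (0,1), (0,2), (1,3), (2,4)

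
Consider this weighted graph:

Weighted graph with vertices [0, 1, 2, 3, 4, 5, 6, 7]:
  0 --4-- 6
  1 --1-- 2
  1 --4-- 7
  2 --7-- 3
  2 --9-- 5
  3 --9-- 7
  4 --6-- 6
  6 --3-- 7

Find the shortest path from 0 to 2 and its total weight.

Using Dijkstra's algorithm from vertex 0:
Shortest path: 0 -> 6 -> 7 -> 1 -> 2
Total weight: 4 + 3 + 4 + 1 = 12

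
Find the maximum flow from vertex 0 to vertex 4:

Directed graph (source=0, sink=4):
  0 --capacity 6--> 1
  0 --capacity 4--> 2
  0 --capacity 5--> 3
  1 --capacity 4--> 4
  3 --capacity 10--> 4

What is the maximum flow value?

Computing max flow:
  Flow on (0->1): 4/6
  Flow on (0->3): 5/5
  Flow on (1->4): 4/4
  Flow on (3->4): 5/10
Maximum flow = 9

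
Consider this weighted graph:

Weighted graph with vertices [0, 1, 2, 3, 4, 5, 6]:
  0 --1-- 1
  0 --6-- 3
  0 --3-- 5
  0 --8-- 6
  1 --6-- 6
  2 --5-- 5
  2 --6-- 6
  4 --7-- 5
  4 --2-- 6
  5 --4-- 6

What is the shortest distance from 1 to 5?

Using Dijkstra's algorithm from vertex 1:
Shortest path: 1 -> 0 -> 5
Total weight: 1 + 3 = 4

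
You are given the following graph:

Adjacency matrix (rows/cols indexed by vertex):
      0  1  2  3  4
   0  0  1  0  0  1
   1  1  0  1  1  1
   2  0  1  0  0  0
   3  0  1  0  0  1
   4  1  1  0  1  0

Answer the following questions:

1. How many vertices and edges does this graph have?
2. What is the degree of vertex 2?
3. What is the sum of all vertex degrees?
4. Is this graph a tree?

Count: 5 vertices, 6 edges.
Vertex 2 has neighbors [1], degree = 1.
Handshaking lemma: 2 * 6 = 12.
A tree on 5 vertices has 4 edges. This graph has 6 edges (2 extra). Not a tree.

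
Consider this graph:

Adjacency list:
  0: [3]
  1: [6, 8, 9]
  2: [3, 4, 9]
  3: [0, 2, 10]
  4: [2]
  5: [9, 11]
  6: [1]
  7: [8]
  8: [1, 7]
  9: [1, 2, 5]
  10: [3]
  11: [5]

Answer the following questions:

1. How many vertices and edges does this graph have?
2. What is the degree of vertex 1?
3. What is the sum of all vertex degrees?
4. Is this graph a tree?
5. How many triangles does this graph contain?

Count: 12 vertices, 11 edges.
Vertex 1 has neighbors [6, 8, 9], degree = 3.
Handshaking lemma: 2 * 11 = 22.
A graph is a tree iff it is connected and has exactly n-1 edges. This graph is connected (all 12 vertices in one component) and has 12-1 = 11 edges. It is a tree.
Number of triangles = 0.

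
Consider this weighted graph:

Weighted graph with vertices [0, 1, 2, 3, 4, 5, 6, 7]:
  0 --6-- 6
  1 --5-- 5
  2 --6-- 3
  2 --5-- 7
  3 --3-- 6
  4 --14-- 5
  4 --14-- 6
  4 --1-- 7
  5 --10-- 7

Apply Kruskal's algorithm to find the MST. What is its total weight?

Applying Kruskal's algorithm (sort edges by weight, add if no cycle):
  Add (4,7) w=1
  Add (3,6) w=3
  Add (1,5) w=5
  Add (2,7) w=5
  Add (0,6) w=6
  Add (2,3) w=6
  Add (5,7) w=10
  Skip (4,6) w=14 (creates cycle)
  Skip (4,5) w=14 (creates cycle)
MST weight = 36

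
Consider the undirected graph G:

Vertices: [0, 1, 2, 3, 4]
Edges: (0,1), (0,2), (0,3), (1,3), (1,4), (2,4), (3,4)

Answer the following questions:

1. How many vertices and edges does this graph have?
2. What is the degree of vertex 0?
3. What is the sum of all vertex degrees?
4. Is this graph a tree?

Count: 5 vertices, 7 edges.
Vertex 0 has neighbors [1, 2, 3], degree = 3.
Handshaking lemma: 2 * 7 = 14.
A tree on 5 vertices has 4 edges. This graph has 7 edges (3 extra). Not a tree.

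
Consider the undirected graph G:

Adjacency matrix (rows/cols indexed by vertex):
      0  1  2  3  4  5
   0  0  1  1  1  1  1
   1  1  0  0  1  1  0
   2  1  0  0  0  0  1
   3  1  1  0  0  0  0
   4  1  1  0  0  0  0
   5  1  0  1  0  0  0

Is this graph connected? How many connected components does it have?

Checking connectivity: the graph has 1 connected component(s).
All vertices are reachable from each other. The graph IS connected.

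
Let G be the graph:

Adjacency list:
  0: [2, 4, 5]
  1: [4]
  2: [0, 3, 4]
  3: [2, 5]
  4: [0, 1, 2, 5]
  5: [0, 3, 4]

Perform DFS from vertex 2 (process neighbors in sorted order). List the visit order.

DFS from vertex 2 (neighbors processed in ascending order):
Visit order: 2, 0, 4, 1, 5, 3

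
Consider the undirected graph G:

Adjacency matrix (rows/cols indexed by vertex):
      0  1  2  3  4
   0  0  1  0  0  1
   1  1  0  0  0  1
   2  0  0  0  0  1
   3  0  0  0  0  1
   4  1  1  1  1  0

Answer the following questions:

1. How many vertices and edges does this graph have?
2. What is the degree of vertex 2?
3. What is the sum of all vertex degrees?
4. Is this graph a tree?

Count: 5 vertices, 5 edges.
Vertex 2 has neighbors [4], degree = 1.
Handshaking lemma: 2 * 5 = 10.
A tree on 5 vertices has 4 edges. This graph has 5 edges (1 extra). Not a tree.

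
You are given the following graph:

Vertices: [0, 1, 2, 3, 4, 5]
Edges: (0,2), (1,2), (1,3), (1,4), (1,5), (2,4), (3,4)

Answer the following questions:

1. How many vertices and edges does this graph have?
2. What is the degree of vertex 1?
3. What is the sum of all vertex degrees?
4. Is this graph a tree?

Count: 6 vertices, 7 edges.
Vertex 1 has neighbors [2, 3, 4, 5], degree = 4.
Handshaking lemma: 2 * 7 = 14.
A tree on 6 vertices has 5 edges. This graph has 7 edges (2 extra). Not a tree.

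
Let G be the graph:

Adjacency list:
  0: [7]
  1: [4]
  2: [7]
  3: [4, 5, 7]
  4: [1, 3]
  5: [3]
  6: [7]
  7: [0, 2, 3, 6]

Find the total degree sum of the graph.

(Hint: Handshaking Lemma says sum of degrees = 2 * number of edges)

Count edges: 7 edges.
By Handshaking Lemma: sum of degrees = 2 * 7 = 14.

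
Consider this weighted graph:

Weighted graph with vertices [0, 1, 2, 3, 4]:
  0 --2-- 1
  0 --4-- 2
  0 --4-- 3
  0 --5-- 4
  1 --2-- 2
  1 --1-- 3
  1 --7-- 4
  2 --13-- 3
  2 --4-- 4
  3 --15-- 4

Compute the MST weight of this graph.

Applying Kruskal's algorithm (sort edges by weight, add if no cycle):
  Add (1,3) w=1
  Add (0,1) w=2
  Add (1,2) w=2
  Skip (0,3) w=4 (creates cycle)
  Skip (0,2) w=4 (creates cycle)
  Add (2,4) w=4
  Skip (0,4) w=5 (creates cycle)
  Skip (1,4) w=7 (creates cycle)
  Skip (2,3) w=13 (creates cycle)
  Skip (3,4) w=15 (creates cycle)
MST weight = 9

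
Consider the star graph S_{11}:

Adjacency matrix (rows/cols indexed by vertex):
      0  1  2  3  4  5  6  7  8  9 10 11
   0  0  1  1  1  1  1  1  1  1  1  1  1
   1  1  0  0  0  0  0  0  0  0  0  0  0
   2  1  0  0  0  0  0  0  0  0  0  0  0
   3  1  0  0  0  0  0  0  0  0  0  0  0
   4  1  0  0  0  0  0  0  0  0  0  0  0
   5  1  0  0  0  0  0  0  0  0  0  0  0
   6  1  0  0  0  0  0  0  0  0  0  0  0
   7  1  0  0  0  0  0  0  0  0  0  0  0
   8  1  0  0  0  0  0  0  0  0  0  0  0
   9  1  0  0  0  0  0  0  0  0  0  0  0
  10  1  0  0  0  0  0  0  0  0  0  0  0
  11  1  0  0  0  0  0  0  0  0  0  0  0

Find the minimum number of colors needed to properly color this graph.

S_{11} has one hub adjacent to 11 leaves; leaves are pairwise non-adjacent.
Color the hub 0 and every leaf 1.
Chromatic number = 2.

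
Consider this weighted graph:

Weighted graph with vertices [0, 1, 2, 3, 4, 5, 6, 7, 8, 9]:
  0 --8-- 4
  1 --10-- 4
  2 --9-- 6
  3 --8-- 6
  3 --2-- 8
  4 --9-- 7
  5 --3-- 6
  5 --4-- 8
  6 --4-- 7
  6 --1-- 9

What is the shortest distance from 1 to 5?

Using Dijkstra's algorithm from vertex 1:
Shortest path: 1 -> 4 -> 7 -> 6 -> 5
Total weight: 10 + 9 + 4 + 3 = 26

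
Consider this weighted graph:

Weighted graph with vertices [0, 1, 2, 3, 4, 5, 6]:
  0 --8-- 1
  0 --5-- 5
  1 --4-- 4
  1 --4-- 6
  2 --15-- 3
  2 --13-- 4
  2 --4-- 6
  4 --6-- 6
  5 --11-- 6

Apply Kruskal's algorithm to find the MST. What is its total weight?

Applying Kruskal's algorithm (sort edges by weight, add if no cycle):
  Add (1,4) w=4
  Add (1,6) w=4
  Add (2,6) w=4
  Add (0,5) w=5
  Skip (4,6) w=6 (creates cycle)
  Add (0,1) w=8
  Skip (5,6) w=11 (creates cycle)
  Skip (2,4) w=13 (creates cycle)
  Add (2,3) w=15
MST weight = 40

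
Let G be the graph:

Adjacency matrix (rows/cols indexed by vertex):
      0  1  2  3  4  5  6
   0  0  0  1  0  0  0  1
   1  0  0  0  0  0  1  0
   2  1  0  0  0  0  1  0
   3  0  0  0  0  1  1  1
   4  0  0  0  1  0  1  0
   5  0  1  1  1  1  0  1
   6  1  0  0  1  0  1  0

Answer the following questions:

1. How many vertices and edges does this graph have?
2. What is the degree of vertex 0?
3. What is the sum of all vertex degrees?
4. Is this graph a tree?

Count: 7 vertices, 9 edges.
Vertex 0 has neighbors [2, 6], degree = 2.
Handshaking lemma: 2 * 9 = 18.
A tree on 7 vertices has 6 edges. This graph has 9 edges (3 extra). Not a tree.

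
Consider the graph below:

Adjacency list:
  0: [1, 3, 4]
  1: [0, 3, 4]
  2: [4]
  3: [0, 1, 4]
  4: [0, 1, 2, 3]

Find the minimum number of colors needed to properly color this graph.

The graph has a maximum clique of size 4 (lower bound on chromatic number).
A valid 4-coloring: {0: 1, 1: 2, 2: 1, 3: 3, 4: 0}.
Chromatic number = 4.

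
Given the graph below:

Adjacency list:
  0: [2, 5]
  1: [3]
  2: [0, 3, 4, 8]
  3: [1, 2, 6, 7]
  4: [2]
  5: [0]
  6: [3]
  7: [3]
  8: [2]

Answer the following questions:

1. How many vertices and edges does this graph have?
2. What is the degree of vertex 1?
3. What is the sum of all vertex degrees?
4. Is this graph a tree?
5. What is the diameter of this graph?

Count: 9 vertices, 8 edges.
Vertex 1 has neighbors [3], degree = 1.
Handshaking lemma: 2 * 8 = 16.
A graph is a tree iff it is connected and has exactly n-1 edges. This graph is connected (all 9 vertices in one component) and has 9-1 = 8 edges. It is a tree.
Diameter (longest shortest path) = 4.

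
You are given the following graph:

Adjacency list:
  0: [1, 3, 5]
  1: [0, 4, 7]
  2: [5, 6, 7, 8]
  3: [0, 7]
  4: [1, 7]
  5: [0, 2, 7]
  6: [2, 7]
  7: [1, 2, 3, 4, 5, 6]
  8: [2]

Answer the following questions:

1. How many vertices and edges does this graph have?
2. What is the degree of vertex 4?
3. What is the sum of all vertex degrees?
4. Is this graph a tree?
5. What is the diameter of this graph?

Count: 9 vertices, 13 edges.
Vertex 4 has neighbors [1, 7], degree = 2.
Handshaking lemma: 2 * 13 = 26.
A tree on 9 vertices has 8 edges. This graph has 13 edges (5 extra). Not a tree.
Diameter (longest shortest path) = 3.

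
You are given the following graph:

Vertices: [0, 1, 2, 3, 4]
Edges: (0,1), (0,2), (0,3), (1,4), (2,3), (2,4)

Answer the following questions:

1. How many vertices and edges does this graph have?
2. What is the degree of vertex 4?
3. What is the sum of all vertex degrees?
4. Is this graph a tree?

Count: 5 vertices, 6 edges.
Vertex 4 has neighbors [1, 2], degree = 2.
Handshaking lemma: 2 * 6 = 12.
A tree on 5 vertices has 4 edges. This graph has 6 edges (2 extra). Not a tree.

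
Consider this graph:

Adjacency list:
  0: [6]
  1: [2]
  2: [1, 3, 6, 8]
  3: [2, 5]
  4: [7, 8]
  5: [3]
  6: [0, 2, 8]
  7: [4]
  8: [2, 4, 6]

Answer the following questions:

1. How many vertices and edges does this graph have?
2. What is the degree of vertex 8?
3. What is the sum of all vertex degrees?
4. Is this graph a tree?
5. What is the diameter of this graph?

Count: 9 vertices, 9 edges.
Vertex 8 has neighbors [2, 4, 6], degree = 3.
Handshaking lemma: 2 * 9 = 18.
A tree on 9 vertices has 8 edges. This graph has 9 edges (1 extra). Not a tree.
Diameter (longest shortest path) = 5.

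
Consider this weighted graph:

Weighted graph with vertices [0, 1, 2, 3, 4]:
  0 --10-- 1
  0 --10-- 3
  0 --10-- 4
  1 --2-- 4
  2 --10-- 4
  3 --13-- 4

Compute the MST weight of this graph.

Applying Kruskal's algorithm (sort edges by weight, add if no cycle):
  Add (1,4) w=2
  Add (0,3) w=10
  Add (0,1) w=10
  Skip (0,4) w=10 (creates cycle)
  Add (2,4) w=10
  Skip (3,4) w=13 (creates cycle)
MST weight = 32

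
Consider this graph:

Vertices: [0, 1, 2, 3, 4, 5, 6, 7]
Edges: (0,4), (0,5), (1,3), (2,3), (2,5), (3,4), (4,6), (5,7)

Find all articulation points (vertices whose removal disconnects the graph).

An articulation point is a vertex whose removal disconnects the graph.
Articulation points: [3, 4, 5]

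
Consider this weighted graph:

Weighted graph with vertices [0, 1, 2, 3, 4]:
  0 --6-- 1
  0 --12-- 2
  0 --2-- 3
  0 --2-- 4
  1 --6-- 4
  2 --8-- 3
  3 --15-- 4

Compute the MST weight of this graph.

Applying Kruskal's algorithm (sort edges by weight, add if no cycle):
  Add (0,4) w=2
  Add (0,3) w=2
  Add (0,1) w=6
  Skip (1,4) w=6 (creates cycle)
  Add (2,3) w=8
  Skip (0,2) w=12 (creates cycle)
  Skip (3,4) w=15 (creates cycle)
MST weight = 18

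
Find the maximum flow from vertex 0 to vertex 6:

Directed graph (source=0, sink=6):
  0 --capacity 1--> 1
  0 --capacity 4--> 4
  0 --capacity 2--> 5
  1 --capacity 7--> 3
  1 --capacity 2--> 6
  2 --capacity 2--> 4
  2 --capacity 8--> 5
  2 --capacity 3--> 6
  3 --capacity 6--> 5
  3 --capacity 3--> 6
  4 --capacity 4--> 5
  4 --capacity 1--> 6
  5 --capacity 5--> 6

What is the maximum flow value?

Computing max flow:
  Flow on (0->1): 1/1
  Flow on (0->4): 4/4
  Flow on (0->5): 2/2
  Flow on (1->6): 1/2
  Flow on (4->5): 3/4
  Flow on (4->6): 1/1
  Flow on (5->6): 5/5
Maximum flow = 7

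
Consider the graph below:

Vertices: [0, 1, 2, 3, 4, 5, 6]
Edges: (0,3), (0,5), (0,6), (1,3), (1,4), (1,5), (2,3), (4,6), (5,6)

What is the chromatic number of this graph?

The graph has a maximum clique of size 3 (lower bound on chromatic number).
A valid 3-coloring: {0: 0, 1: 0, 2: 0, 3: 1, 4: 1, 5: 1, 6: 2}.
Chromatic number = 3.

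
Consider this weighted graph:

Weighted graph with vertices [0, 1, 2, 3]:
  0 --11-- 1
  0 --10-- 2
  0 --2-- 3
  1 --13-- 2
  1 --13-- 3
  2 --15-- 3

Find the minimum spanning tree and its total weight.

Applying Kruskal's algorithm (sort edges by weight, add if no cycle):
  Add (0,3) w=2
  Add (0,2) w=10
  Add (0,1) w=11
  Skip (1,2) w=13 (creates cycle)
  Skip (1,3) w=13 (creates cycle)
  Skip (2,3) w=15 (creates cycle)
MST weight = 23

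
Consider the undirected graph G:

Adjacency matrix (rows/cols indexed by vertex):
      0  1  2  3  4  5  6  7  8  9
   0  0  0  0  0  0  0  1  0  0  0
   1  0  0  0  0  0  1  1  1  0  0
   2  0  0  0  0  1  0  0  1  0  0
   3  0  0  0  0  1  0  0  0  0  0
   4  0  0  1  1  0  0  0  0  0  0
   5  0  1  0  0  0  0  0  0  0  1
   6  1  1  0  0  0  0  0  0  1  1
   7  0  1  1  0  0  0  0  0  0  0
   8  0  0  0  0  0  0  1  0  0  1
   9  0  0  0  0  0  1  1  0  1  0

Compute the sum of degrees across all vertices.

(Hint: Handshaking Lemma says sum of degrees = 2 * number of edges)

Count edges: 11 edges.
By Handshaking Lemma: sum of degrees = 2 * 11 = 22.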